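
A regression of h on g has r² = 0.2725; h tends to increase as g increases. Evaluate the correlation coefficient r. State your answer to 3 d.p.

|r| = √0.2725 = 0.522
The association is positive, so r = 0.522.

0.522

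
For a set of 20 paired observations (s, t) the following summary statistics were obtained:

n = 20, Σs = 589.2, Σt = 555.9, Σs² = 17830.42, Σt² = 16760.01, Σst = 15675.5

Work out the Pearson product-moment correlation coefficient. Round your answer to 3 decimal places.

r = (nΣst − ΣsΣt) / √[(nΣs² − (Σs)²)(nΣt² − (Σt)²)]
Numerator: 20×15675.5 − 589.2×555.9 = -14026.28
Denominator: √[(356608.4 − 347156.64)(335200.2 − 309024.81)] = √[9451.76 × 26175.39] = 15729.0656
r = -14026.28 / 15729.0656 ≈ -0.892

-0.892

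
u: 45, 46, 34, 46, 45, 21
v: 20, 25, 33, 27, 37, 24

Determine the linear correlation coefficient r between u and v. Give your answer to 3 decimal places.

0.082

n = 6, Σu = 237, Σv = 166, Σu² = 9879, Σv² = 4788, Σuv = 6583
nΣuv − ΣuΣv = 39498 − 39342 = 156
nΣu² − (Σu)² = 59274 − 56169 = 3105; nΣv² − (Σv)² = 28728 − 27556 = 1172
r = 156 / √(3105 × 1172) = 156 / 1907.6320 ≈ 0.082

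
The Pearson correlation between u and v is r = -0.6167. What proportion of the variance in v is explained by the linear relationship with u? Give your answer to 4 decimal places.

r² = (-0.6167)² = 0.3803

0.3803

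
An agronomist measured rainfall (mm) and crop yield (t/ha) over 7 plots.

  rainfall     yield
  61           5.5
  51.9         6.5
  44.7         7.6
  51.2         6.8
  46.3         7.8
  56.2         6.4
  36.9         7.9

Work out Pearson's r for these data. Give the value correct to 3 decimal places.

-0.940

n = 7, Σx = 348.2, Σy = 48.5, Σx² = 17697.88, Σy² = 340.71, Σxy = 2373.06
nΣxy − ΣxΣy = 16611.42 − 16887.7 = -276.28
nΣx² − (Σx)² = 123885.16 − 121243.24 = 2641.92; nΣy² − (Σy)² = 2384.97 − 2352.25 = 32.72
r = -276.28 / √(2641.92 × 32.72) = -276.28 / 294.0130 ≈ -0.940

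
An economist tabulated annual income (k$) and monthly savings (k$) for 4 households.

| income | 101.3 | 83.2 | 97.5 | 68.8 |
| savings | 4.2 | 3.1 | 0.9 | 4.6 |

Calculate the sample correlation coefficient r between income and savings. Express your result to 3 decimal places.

-0.474

n = 4, Σx = 350.8, Σy = 12.8, Σx² = 31423.62, Σy² = 49.22, Σxy = 1087.61
nΣxy − ΣxΣy = 4350.44 − 4490.24 = -139.8
nΣx² − (Σx)² = 125694.48 − 123060.64 = 2633.84; nΣy² − (Σy)² = 196.88 − 163.84 = 33.04
r = -139.8 / √(2633.84 × 33.04) = -139.8 / 294.9950 ≈ -0.474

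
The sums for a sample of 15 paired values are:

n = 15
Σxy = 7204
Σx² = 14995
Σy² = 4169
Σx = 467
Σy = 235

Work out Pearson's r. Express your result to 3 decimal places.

-0.238

r = (nΣxy − ΣxΣy) / √[(nΣx² − (Σx)²)(nΣy² − (Σy)²)]
Numerator: 15×7204 − 467×235 = -1685
Denominator: √[(224925 − 218089)(62535 − 55225)] = √[6836 × 7310] = 7069.0282
r = -1685 / 7069.0282 ≈ -0.238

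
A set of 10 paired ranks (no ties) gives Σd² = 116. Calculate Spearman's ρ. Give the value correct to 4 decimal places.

0.2970

ρ = 1 − 6Σd² / [n(n²−1)] = 1 − 6×116 / (10×99)
  = 1 − 696/990 = 1 − 0.70303 ≈ 0.2970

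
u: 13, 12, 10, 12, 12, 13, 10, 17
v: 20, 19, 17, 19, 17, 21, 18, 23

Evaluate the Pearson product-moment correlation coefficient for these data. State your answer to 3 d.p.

0.894

n = 8, Σu = 99, Σv = 154, Σu² = 1259, Σv² = 2994, Σuv = 1934
nΣuv − ΣuΣv = 15472 − 15246 = 226
nΣu² − (Σu)² = 10072 − 9801 = 271; nΣv² − (Σv)² = 23952 − 23716 = 236
r = 226 / √(271 × 236) = 226 / 252.8952 ≈ 0.894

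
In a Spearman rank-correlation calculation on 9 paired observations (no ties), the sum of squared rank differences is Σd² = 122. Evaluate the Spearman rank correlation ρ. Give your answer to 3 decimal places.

ρ = 1 − 6Σd² / [n(n²−1)] = 1 − 6×122 / (9×80)
  = 1 − 732/720 = 1 − 1.0167 ≈ -0.017

-0.017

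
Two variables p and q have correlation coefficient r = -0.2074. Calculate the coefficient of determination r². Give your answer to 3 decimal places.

r² = (-0.2074)² = 0.043

0.043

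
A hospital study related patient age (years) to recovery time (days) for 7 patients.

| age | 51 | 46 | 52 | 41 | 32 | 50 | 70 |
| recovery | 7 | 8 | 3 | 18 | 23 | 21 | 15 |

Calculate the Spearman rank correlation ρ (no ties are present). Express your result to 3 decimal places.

-0.643

Rank age: 5, 3, 6, 2, 1, 4, 7
Rank recovery: 2, 3, 1, 5, 7, 6, 4
d = rank(age) − rank(recovery): 3, 0, 5, -3, -6, -2, 3; Σd² = 92
ρ = 1 − 6Σd² / [n(n²−1)] = 1 − 6×92 / (7×48) = 1 − 552/336 ≈ -0.643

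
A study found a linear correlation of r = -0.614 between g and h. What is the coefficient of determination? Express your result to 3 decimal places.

0.377

r² = (-0.614)² = 0.377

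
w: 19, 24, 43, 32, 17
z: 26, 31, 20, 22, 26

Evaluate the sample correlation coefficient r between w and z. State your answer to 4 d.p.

n = 5, Σw = 135, Σz = 125, Σw² = 4099, Σz² = 3197, Σwz = 3244
nΣwz − ΣwΣz = 16220 − 16875 = -655
nΣw² − (Σw)² = 20495 − 18225 = 2270; nΣz² − (Σz)² = 15985 − 15625 = 360
r = -655 / √(2270 × 360) = -655 / 903.9912 ≈ -0.7246

-0.7246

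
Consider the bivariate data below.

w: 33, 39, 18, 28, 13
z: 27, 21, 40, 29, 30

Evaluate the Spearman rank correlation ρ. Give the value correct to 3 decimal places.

-0.900

Rank w: 4, 5, 2, 3, 1
Rank z: 2, 1, 5, 3, 4
d = rank(w) − rank(z): 2, 4, -3, 0, -3; Σd² = 38
ρ = 1 − 6Σd² / [n(n²−1)] = 1 − 6×38 / (5×24) = 1 − 228/120 ≈ -0.900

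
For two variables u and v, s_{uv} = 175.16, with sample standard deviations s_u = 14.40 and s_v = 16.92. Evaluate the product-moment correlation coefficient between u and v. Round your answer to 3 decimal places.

0.719

r = Cov(u,v) / (s_u · s_v) = 175.16 / (14.40 × 16.92)
  = 175.16 / 243.6480 ≈ 0.719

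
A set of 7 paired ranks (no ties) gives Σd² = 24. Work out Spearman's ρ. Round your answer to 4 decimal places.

ρ = 1 − 6Σd² / [n(n²−1)] = 1 − 6×24 / (7×48)
  = 1 − 144/336 = 1 − 0.42857 ≈ 0.5714

0.5714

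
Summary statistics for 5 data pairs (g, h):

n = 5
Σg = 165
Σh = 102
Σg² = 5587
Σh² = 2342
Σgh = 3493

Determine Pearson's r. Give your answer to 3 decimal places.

0.659

r = (nΣgh − ΣgΣh) / √[(nΣg² − (Σg)²)(nΣh² − (Σh)²)]
Numerator: 5×3493 − 165×102 = 635
Denominator: √[(27935 − 27225)(11710 − 10404)] = √[710 × 1306] = 962.9434
r = 635 / 962.9434 ≈ 0.659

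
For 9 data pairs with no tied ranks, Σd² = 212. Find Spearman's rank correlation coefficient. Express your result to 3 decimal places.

ρ = 1 − 6Σd² / [n(n²−1)] = 1 − 6×212 / (9×80)
  = 1 − 1272/720 = 1 − 1.7667 ≈ -0.767

-0.767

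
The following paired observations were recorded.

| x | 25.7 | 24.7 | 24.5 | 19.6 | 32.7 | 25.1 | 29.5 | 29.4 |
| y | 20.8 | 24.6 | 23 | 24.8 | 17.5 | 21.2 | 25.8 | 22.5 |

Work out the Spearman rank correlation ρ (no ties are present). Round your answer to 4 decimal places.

-0.4048

Rank x: 5, 3, 2, 1, 8, 4, 7, 6
Rank y: 2, 6, 5, 7, 1, 3, 8, 4
d = rank(x) − rank(y): 3, -3, -3, -6, 7, 1, -1, 2; Σd² = 118
ρ = 1 − 6Σd² / [n(n²−1)] = 1 − 6×118 / (8×63) = 1 − 708/504 ≈ -0.4048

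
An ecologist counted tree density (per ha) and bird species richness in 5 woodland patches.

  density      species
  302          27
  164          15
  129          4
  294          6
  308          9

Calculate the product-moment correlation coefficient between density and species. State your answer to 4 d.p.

n = 5, Σx = 1197, Σy = 61, Σx² = 316041, Σy² = 1087, Σxy = 15666
nΣxy − ΣxΣy = 78330 − 73017 = 5313
nΣx² − (Σx)² = 1580205 − 1432809 = 147396; nΣy² − (Σy)² = 5435 − 3721 = 1714
r = 5313 / √(147396 × 1714) = 5313 / 15894.5508 ≈ 0.3343

0.3343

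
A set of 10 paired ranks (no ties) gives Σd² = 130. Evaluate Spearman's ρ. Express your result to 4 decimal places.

ρ = 1 − 6Σd² / [n(n²−1)] = 1 − 6×130 / (10×99)
  = 1 − 780/990 = 1 − 0.78788 ≈ 0.2121

0.2121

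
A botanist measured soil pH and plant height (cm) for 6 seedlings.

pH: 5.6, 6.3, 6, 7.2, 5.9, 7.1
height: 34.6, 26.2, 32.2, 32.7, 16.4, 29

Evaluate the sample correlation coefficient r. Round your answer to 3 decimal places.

0.166

n = 6, Σx = 38.1, Σy = 171.1, Σx² = 244.11, Σy² = 5099.69, Σxy = 1090.12
nΣxy − ΣxΣy = 6540.72 − 6518.91 = 21.81
nΣx² − (Σx)² = 1464.66 − 1451.61 = 13.05; nΣy² − (Σy)² = 30598.14 − 29275.21 = 1322.93
r = 21.81 / √(13.05 × 1322.93) = 21.81 / 131.3934 ≈ 0.166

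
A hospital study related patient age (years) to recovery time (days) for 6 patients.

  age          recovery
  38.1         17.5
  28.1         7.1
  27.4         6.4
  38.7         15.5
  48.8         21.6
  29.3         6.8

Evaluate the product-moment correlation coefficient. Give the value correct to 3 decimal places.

0.974

n = 6, Σx = 210.4, Σy = 74.9, Σx² = 7729.6, Σy² = 1150.67, Σxy = 2894.79
nΣxy − ΣxΣy = 17368.74 − 15758.96 = 1609.78
nΣx² − (Σx)² = 46377.6 − 44268.16 = 2109.44; nΣy² − (Σy)² = 6904.02 − 5610.01 = 1294.01
r = 1609.78 / √(2109.44 × 1294.01) = 1609.78 / 1652.1611 ≈ 0.974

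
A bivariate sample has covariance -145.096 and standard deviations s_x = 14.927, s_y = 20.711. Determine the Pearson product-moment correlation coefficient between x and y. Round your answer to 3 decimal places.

r = Cov(x,y) / (s_x · s_y) = -145.096 / (14.927 × 20.711)
  = -145.096 / 309.1531 ≈ -0.469

-0.469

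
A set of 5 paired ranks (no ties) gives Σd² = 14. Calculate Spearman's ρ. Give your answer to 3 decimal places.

0.300

ρ = 1 − 6Σd² / [n(n²−1)] = 1 − 6×14 / (5×24)
  = 1 − 84/120 = 1 − 0.7000 ≈ 0.300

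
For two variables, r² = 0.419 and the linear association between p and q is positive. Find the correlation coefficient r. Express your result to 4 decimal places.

|r| = √0.419 = 0.6473
The association is positive, so r = 0.6473.

0.6473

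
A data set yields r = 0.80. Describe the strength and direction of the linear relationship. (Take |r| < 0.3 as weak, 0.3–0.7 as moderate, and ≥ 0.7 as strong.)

strong positive

r = 0.80 > 0 so the relationship is positive.
|r| = 0.80, which falls in the strong range.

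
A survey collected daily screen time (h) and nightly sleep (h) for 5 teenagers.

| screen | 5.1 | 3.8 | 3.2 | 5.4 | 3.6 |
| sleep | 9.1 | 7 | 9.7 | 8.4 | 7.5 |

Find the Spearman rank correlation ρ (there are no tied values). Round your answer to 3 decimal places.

Rank screen: 4, 3, 1, 5, 2
Rank sleep: 4, 1, 5, 3, 2
d = rank(screen) − rank(sleep): 0, 2, -4, 2, 0; Σd² = 24
ρ = 1 − 6Σd² / [n(n²−1)] = 1 − 6×24 / (5×24) = 1 − 144/120 ≈ -0.200

-0.200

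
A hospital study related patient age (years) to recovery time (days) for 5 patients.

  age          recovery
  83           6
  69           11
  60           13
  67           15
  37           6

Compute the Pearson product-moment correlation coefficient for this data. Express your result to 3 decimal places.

n = 5, Σx = 316, Σy = 51, Σx² = 21108, Σy² = 587, Σxy = 3264
nΣxy − ΣxΣy = 16320 − 16116 = 204
nΣx² − (Σx)² = 105540 − 99856 = 5684; nΣy² − (Σy)² = 2935 − 2601 = 334
r = 204 / √(5684 × 334) = 204 / 1377.8447 ≈ 0.148

0.148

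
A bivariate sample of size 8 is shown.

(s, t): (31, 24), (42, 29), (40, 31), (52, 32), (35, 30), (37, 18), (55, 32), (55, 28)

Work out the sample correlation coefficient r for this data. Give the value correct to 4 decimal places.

n = 8, Σs = 347, Σt = 224, Σs² = 15673, Σt² = 6434, Σst = 9882
nΣst − ΣsΣt = 79056 − 77728 = 1328
nΣs² − (Σs)² = 125384 − 120409 = 4975; nΣt² − (Σt)² = 51472 − 50176 = 1296
r = 1328 / √(4975 × 1296) = 1328 / 2539.2125 ≈ 0.5230

0.5230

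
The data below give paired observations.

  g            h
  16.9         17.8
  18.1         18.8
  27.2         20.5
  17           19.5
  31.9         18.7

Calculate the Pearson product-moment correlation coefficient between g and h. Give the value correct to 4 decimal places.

n = 5, Σg = 111.1, Σh = 95.3, Σg² = 2659.67, Σh² = 1820.47, Σgh = 2126.73
nΣgh − ΣgΣh = 10633.65 − 10587.83 = 45.82
nΣg² − (Σg)² = 13298.35 − 12343.21 = 955.14; nΣh² − (Σh)² = 9102.35 − 9082.09 = 20.26
r = 45.82 / √(955.14 × 20.26) = 45.82 / 139.1084 ≈ 0.3294

0.3294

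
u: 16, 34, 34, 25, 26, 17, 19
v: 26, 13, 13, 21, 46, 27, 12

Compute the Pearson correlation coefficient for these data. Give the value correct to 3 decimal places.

n = 7, Σu = 171, Σv = 158, Σu² = 4519, Σv² = 4444, Σuv = 3708
nΣuv − ΣuΣv = 25956 − 27018 = -1062
nΣu² − (Σu)² = 31633 − 29241 = 2392; nΣv² − (Σv)² = 31108 − 24964 = 6144
r = -1062 / √(2392 × 6144) = -1062 / 3833.5947 ≈ -0.277

-0.277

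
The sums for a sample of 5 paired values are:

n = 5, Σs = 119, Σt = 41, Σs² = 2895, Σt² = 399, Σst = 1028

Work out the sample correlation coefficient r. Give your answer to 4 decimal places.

r = (nΣst − ΣsΣt) / √[(nΣs² − (Σs)²)(nΣt² − (Σt)²)]
Numerator: 5×1028 − 119×41 = 261
Denominator: √[(14475 − 14161)(1995 − 1681)] = √[314 × 314] = 314.0000
r = 261 / 314.0000 ≈ 0.8312

0.8312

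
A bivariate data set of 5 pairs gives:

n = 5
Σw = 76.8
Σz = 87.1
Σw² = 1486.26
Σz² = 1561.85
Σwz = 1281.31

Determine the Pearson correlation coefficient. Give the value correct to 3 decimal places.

r = (nΣwz − ΣwΣz) / √[(nΣw² − (Σw)²)(nΣz² − (Σz)²)]
Numerator: 5×1281.31 − 76.8×87.1 = -282.73
Denominator: √[(7431.3 − 5898.24)(7809.25 − 7586.41)] = √[1533.06 × 222.84] = 584.4887
r = -282.73 / 584.4887 ≈ -0.484

-0.484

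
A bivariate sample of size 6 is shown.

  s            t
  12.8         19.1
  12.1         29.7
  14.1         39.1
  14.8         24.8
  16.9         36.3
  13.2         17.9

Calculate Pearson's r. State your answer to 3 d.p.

n = 6, Σs = 83.9, Σt = 166.9, Σs² = 1187.95, Σt² = 5028.85, Σst = 2371.95
nΣst − ΣsΣt = 14231.7 − 14002.91 = 228.79
nΣs² − (Σs)² = 7127.7 − 7039.21 = 88.49; nΣt² − (Σt)² = 30173.1 − 27855.61 = 2317.49
r = 228.79 / √(88.49 × 2317.49) = 228.79 / 452.8517 ≈ 0.505

0.505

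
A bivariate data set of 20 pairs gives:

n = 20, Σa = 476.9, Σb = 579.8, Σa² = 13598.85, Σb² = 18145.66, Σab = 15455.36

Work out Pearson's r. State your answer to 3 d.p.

0.945

r = (nΣab − ΣaΣb) / √[(nΣa² − (Σa)²)(nΣb² − (Σb)²)]
Numerator: 20×15455.36 − 476.9×579.8 = 32600.58
Denominator: √[(271977 − 227433.61)(362913.2 − 336168.04)] = √[44543.39 × 26745.16] = 34515.5051
r = 32600.58 / 34515.5051 ≈ 0.945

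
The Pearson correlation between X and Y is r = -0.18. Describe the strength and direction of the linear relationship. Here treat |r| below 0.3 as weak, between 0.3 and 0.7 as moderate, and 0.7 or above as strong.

r = -0.18 < 0 so the relationship is negative.
|r| = 0.18, which falls in the weak range.

weak negative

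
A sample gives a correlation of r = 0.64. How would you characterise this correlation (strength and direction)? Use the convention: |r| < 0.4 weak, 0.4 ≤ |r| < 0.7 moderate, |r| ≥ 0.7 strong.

r = 0.64 > 0 so the relationship is positive.
|r| = 0.64, which falls in the moderate range.

moderate positive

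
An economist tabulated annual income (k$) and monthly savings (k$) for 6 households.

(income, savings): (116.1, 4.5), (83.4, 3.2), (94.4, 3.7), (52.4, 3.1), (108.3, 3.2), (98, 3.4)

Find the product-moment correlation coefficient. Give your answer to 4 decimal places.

n = 6, Σx = 552.6, Σy = 21.1, Σx² = 53424.78, Σy² = 75.59, Σxy = 1980.81
nΣxy − ΣxΣy = 11884.86 − 11659.86 = 225
nΣx² − (Σx)² = 320548.68 − 305366.76 = 15181.92; nΣy² − (Σy)² = 453.54 − 445.21 = 8.33
r = 225 / √(15181.92 × 8.33) = 225 / 355.6197 ≈ 0.6327

0.6327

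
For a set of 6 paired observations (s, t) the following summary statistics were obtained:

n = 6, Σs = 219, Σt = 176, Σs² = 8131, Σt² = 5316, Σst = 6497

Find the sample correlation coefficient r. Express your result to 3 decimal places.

r = (nΣst − ΣsΣt) / √[(nΣs² − (Σs)²)(nΣt² − (Σt)²)]
Numerator: 6×6497 − 219×176 = 438
Denominator: √[(48786 − 47961)(31896 − 30976)] = √[825 × 920] = 871.2061
r = 438 / 871.2061 ≈ 0.503

0.503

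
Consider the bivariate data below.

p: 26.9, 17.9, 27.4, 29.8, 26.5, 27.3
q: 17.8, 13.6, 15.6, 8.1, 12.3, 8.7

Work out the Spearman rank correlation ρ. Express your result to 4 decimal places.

-0.3714

Rank p: 3, 1, 5, 6, 2, 4
Rank q: 6, 4, 5, 1, 3, 2
d = rank(p) − rank(q): -3, -3, 0, 5, -1, 2; Σd² = 48
ρ = 1 − 6Σd² / [n(n²−1)] = 1 − 6×48 / (6×35) = 1 − 288/210 ≈ -0.3714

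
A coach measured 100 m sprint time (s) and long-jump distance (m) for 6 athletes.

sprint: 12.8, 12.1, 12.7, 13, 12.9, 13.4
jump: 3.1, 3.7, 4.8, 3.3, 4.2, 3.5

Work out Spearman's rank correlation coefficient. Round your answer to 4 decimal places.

-0.3714

Rank sprint: 3, 1, 2, 5, 4, 6
Rank jump: 1, 4, 6, 2, 5, 3
d = rank(sprint) − rank(jump): 2, -3, -4, 3, -1, 3; Σd² = 48
ρ = 1 − 6Σd² / [n(n²−1)] = 1 − 6×48 / (6×35) = 1 − 288/210 ≈ -0.3714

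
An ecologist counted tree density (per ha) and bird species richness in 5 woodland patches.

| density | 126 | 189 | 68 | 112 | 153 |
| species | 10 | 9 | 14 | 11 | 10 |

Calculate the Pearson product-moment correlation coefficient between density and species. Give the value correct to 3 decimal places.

n = 5, Σx = 648, Σy = 54, Σx² = 92174, Σy² = 598, Σxy = 6675
nΣxy − ΣxΣy = 33375 − 34992 = -1617
nΣx² − (Σx)² = 460870 − 419904 = 40966; nΣy² − (Σy)² = 2990 − 2916 = 74
r = -1617 / √(40966 × 74) = -1617 / 1741.1157 ≈ -0.929

-0.929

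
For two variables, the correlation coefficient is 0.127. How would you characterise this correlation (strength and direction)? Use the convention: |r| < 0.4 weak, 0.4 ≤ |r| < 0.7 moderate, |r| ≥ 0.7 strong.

r = 0.127 > 0 so the relationship is positive.
|r| = 0.127, which falls in the weak range.

weak positive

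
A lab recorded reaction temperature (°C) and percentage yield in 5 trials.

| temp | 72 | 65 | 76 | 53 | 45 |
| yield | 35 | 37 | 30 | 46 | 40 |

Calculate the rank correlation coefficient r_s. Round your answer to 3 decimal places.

-0.900

Rank temp: 4, 3, 5, 2, 1
Rank yield: 2, 3, 1, 5, 4
d = rank(temp) − rank(yield): 2, 0, 4, -3, -3; Σd² = 38
ρ = 1 − 6Σd² / [n(n²−1)] = 1 − 6×38 / (5×24) = 1 − 228/120 ≈ -0.900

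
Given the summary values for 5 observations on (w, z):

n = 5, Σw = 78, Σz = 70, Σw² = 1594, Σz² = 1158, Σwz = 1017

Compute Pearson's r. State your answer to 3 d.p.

-0.289

r = (nΣwz − ΣwΣz) / √[(nΣw² − (Σw)²)(nΣz² − (Σz)²)]
Numerator: 5×1017 − 78×70 = -375
Denominator: √[(7970 − 6084)(5790 − 4900)] = √[1886 × 890] = 1295.5848
r = -375 / 1295.5848 ≈ -0.289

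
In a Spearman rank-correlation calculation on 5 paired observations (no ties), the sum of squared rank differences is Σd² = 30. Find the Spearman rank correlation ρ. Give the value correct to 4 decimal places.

-0.5000

ρ = 1 − 6Σd² / [n(n²−1)] = 1 − 6×30 / (5×24)
  = 1 − 180/120 = 1 − 1.50000 ≈ -0.5000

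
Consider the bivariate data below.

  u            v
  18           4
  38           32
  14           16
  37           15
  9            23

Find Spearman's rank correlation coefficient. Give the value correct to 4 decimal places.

Rank u: 3, 5, 2, 4, 1
Rank v: 1, 5, 3, 2, 4
d = rank(u) − rank(v): 2, 0, -1, 2, -3; Σd² = 18
ρ = 1 − 6Σd² / [n(n²−1)] = 1 − 6×18 / (5×24) = 1 − 108/120 ≈ 0.1000

0.1000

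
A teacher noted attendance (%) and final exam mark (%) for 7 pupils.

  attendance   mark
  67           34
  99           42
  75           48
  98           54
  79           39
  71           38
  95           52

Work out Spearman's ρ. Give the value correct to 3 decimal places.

Rank attendance: 1, 7, 3, 6, 4, 2, 5
Rank mark: 1, 4, 5, 7, 3, 2, 6
d = rank(attendance) − rank(mark): 0, 3, -2, -1, 1, 0, -1; Σd² = 16
ρ = 1 − 6Σd² / [n(n²−1)] = 1 − 6×16 / (7×48) = 1 − 96/336 ≈ 0.714

0.714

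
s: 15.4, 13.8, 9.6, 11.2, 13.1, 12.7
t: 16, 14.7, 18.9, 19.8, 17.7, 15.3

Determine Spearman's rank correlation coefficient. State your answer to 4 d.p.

Rank s: 6, 5, 1, 2, 4, 3
Rank t: 3, 1, 5, 6, 4, 2
d = rank(s) − rank(t): 3, 4, -4, -4, 0, 1; Σd² = 58
ρ = 1 − 6Σd² / [n(n²−1)] = 1 − 6×58 / (6×35) = 1 − 348/210 ≈ -0.6571

-0.6571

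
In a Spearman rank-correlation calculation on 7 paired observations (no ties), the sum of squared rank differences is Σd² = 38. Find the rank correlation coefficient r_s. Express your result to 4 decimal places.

ρ = 1 − 6Σd² / [n(n²−1)] = 1 − 6×38 / (7×48)
  = 1 − 228/336 = 1 − 0.67857 ≈ 0.3214

0.3214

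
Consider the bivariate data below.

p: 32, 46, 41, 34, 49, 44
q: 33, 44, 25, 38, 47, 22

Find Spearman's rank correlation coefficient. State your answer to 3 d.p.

0.486

Rank p: 1, 5, 3, 2, 6, 4
Rank q: 3, 5, 2, 4, 6, 1
d = rank(p) − rank(q): -2, 0, 1, -2, 0, 3; Σd² = 18
ρ = 1 − 6Σd² / [n(n²−1)] = 1 − 6×18 / (6×35) = 1 − 108/210 ≈ 0.486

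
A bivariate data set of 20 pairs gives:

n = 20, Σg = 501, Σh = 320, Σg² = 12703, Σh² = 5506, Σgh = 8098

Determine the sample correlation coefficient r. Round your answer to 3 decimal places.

r = (nΣgh − ΣgΣh) / √[(nΣg² − (Σg)²)(nΣh² − (Σh)²)]
Numerator: 20×8098 − 501×320 = 1640
Denominator: √[(254060 − 251001)(110120 − 102400)] = √[3059 × 7720] = 4859.5761
r = 1640 / 4859.5761 ≈ 0.337

0.337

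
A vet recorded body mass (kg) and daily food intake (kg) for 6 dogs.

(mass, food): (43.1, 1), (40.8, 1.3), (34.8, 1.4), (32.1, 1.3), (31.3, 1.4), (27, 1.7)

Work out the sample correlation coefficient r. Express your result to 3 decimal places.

n = 6, Σx = 209.1, Σy = 8.1, Σx² = 7472.39, Σy² = 11.19, Σxy = 276.31
nΣxy − ΣxΣy = 1657.86 − 1693.71 = -35.85
nΣx² − (Σx)² = 44834.34 − 43722.81 = 1111.53; nΣy² − (Σy)² = 67.14 − 65.61 = 1.53
r = -35.85 / √(1111.53 × 1.53) = -35.85 / 41.2388 ≈ -0.869

-0.869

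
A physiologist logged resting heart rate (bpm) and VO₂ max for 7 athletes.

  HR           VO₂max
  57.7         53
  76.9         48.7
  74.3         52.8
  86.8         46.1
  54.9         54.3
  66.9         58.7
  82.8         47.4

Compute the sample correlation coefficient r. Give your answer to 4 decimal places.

-0.7464

n = 7, Σx = 500.3, Σy = 361, Σx² = 36643.09, Σy² = 18734.68, Σxy = 25560.47
nΣxy − ΣxΣy = 178923.29 − 180608.3 = -1685.01
nΣx² − (Σx)² = 256501.63 − 250300.09 = 6201.54; nΣy² − (Σy)² = 131142.76 − 130321 = 821.76
r = -1685.01 / √(6201.54 × 821.76) = -1685.01 / 2257.4715 ≈ -0.7464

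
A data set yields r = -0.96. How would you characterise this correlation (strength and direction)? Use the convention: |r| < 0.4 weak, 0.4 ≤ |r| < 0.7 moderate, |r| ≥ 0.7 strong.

strong negative

r = -0.96 < 0 so the relationship is negative.
|r| = 0.96, which falls in the strong range.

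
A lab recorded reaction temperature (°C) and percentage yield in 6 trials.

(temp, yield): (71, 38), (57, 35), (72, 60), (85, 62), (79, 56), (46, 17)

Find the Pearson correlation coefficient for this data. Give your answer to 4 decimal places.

0.9211

n = 6, Σx = 410, Σy = 268, Σx² = 29056, Σy² = 13538, Σxy = 19489
nΣxy − ΣxΣy = 116934 − 109880 = 7054
nΣx² − (Σx)² = 174336 − 168100 = 6236; nΣy² − (Σy)² = 81228 − 71824 = 9404
r = 7054 / √(6236 × 9404) = 7054 / 7657.8942 ≈ 0.9211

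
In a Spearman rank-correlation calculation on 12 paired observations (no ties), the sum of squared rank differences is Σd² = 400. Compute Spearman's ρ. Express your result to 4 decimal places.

ρ = 1 − 6Σd² / [n(n²−1)] = 1 − 6×400 / (12×143)
  = 1 − 2400/1716 = 1 − 1.39860 ≈ -0.3986

-0.3986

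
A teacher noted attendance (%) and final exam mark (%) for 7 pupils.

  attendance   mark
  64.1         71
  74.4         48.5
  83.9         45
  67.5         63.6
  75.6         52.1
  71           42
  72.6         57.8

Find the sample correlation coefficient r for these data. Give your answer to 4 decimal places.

-0.7357

n = 7, Σx = 509.1, Σy = 380, Σx² = 37266.75, Σy² = 21282.46, Σxy = 27345.04
nΣxy − ΣxΣy = 191415.28 − 193458 = -2042.72
nΣx² − (Σx)² = 260867.25 − 259182.81 = 1684.44; nΣy² − (Σy)² = 148977.22 − 144400 = 4577.22
r = -2042.72 / √(1684.44 × 4577.22) = -2042.72 / 2776.6981 ≈ -0.7357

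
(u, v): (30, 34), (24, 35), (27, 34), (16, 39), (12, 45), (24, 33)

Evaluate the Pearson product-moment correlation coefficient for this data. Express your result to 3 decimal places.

n = 6, Σu = 133, Σv = 220, Σu² = 3181, Σv² = 8172, Σuv = 4734
nΣuv − ΣuΣv = 28404 − 29260 = -856
nΣu² − (Σu)² = 19086 − 17689 = 1397; nΣv² − (Σv)² = 49032 − 48400 = 632
r = -856 / √(1397 × 632) = -856 / 939.6297 ≈ -0.911

-0.911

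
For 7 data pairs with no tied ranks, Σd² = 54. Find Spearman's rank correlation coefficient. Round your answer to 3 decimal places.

ρ = 1 − 6Σd² / [n(n²−1)] = 1 − 6×54 / (7×48)
  = 1 − 324/336 = 1 − 0.9643 ≈ 0.036

0.036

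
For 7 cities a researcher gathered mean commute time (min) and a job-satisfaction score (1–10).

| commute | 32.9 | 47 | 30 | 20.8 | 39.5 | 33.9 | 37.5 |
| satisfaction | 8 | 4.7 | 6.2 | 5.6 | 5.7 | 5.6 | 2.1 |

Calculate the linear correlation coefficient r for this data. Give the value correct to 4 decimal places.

-0.3186

n = 7, Σx = 241.6, Σy = 37.9, Σx² = 8739.76, Σy² = 224.15, Σxy = 1280.32
nΣxy − ΣxΣy = 8962.24 − 9156.64 = -194.4
nΣx² − (Σx)² = 61178.32 − 58370.56 = 2807.76; nΣy² − (Σy)² = 1569.05 − 1436.41 = 132.64
r = -194.4 / √(2807.76 × 132.64) = -194.4 / 610.2633 ≈ -0.3186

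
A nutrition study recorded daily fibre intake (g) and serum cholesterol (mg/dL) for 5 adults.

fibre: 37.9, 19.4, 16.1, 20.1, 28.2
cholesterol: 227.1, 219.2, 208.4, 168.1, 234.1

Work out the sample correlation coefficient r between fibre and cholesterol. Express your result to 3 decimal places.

0.514

n = 5, Σx = 121.7, Σy = 1056.9, Σx² = 3271.23, Σy² = 226114.03, Σxy = 26195.24
nΣxy − ΣxΣy = 130976.2 − 128624.73 = 2351.47
nΣx² − (Σx)² = 16356.15 − 14810.89 = 1545.26; nΣy² − (Σy)² = 1130570.15 − 1117037.61 = 13532.54
r = 2351.47 / √(1545.26 × 13532.54) = 2351.47 / 4572.8867 ≈ 0.514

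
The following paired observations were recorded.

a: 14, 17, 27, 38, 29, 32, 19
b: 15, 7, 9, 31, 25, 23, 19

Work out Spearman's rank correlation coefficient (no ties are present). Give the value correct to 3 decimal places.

Rank a: 1, 2, 4, 7, 5, 6, 3
Rank b: 3, 1, 2, 7, 6, 5, 4
d = rank(a) − rank(b): -2, 1, 2, 0, -1, 1, -1; Σd² = 12
ρ = 1 − 6Σd² / [n(n²−1)] = 1 − 6×12 / (7×48) = 1 − 72/336 ≈ 0.786

0.786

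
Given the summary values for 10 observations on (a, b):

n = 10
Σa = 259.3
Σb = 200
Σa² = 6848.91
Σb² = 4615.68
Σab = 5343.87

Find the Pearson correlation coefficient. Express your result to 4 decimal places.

0.5685

r = (nΣab − ΣaΣb) / √[(nΣa² − (Σa)²)(nΣb² − (Σb)²)]
Numerator: 10×5343.87 − 259.3×200 = 1578.7
Denominator: √[(68489.1 − 67236.49)(46156.8 − 40000)] = √[1252.61 × 6156.8] = 2777.0613
r = 1578.7 / 2777.0613 ≈ 0.5685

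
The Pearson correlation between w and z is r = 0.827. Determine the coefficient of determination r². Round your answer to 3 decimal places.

r² = (0.827)² = 0.684

0.684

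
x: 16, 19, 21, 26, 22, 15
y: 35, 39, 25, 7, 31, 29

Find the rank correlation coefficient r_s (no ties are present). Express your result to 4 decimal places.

-0.4857

Rank x: 2, 3, 4, 6, 5, 1
Rank y: 5, 6, 2, 1, 4, 3
d = rank(x) − rank(y): -3, -3, 2, 5, 1, -2; Σd² = 52
ρ = 1 − 6Σd² / [n(n²−1)] = 1 − 6×52 / (6×35) = 1 − 312/210 ≈ -0.4857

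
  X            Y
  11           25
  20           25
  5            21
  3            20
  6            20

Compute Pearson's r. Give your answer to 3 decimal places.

0.864

n = 5, ΣX = 45, ΣY = 111, ΣX² = 591, ΣY² = 2491, ΣXY = 1060
nΣXY − ΣXΣY = 5300 − 4995 = 305
nΣX² − (ΣX)² = 2955 − 2025 = 930; nΣY² − (ΣY)² = 12455 − 12321 = 134
r = 305 / √(930 × 134) = 305 / 353.0156 ≈ 0.864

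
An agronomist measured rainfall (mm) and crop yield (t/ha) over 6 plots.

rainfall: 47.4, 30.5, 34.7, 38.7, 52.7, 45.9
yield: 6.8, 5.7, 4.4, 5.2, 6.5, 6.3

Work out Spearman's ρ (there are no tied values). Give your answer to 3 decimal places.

Rank rainfall: 5, 1, 2, 3, 6, 4
Rank yield: 6, 3, 1, 2, 5, 4
d = rank(rainfall) − rank(yield): -1, -2, 1, 1, 1, 0; Σd² = 8
ρ = 1 − 6Σd² / [n(n²−1)] = 1 − 6×8 / (6×35) = 1 − 48/210 ≈ 0.771

0.771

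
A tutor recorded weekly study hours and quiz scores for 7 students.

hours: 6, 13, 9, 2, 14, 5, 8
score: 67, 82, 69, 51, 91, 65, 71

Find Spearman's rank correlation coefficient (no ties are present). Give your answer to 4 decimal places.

0.9643

Rank hours: 3, 6, 5, 1, 7, 2, 4
Rank score: 3, 6, 4, 1, 7, 2, 5
d = rank(hours) − rank(score): 0, 0, 1, 0, 0, 0, -1; Σd² = 2
ρ = 1 − 6Σd² / [n(n²−1)] = 1 − 6×2 / (7×48) = 1 − 12/336 ≈ 0.9643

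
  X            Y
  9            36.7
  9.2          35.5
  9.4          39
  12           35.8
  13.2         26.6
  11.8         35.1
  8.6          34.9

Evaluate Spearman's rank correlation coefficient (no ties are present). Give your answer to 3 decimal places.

-0.214

Rank X: 2, 3, 4, 6, 7, 5, 1
Rank Y: 6, 4, 7, 5, 1, 3, 2
d = rank(X) − rank(Y): -4, -1, -3, 1, 6, 2, -1; Σd² = 68
ρ = 1 − 6Σd² / [n(n²−1)] = 1 − 6×68 / (7×48) = 1 − 408/336 ≈ -0.214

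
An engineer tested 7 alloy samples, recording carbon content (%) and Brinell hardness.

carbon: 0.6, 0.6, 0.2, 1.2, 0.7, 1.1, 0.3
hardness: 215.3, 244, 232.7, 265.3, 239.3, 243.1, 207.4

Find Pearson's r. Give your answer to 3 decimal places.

0.734

n = 7, Σx = 4.7, Σy = 1647.1, Σx² = 3.99, Σy² = 389800.33, Σxy = 1137.62
nΣxy − ΣxΣy = 7963.34 − 7741.37 = 221.97
nΣx² − (Σx)² = 27.93 − 22.09 = 5.84; nΣy² − (Σy)² = 2728602.31 − 2712938.41 = 15663.9
r = 221.97 / √(5.84 × 15663.9) = 221.97 / 302.4519 ≈ 0.734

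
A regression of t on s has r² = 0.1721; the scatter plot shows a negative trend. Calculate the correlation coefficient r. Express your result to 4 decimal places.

|r| = √0.1721 = 0.4148
The association is negative, so r = −0.4148.

-0.4148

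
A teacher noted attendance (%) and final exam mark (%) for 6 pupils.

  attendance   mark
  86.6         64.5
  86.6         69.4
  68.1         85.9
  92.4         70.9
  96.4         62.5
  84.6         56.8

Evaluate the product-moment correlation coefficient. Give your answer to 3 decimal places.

n = 6, Σx = 514.7, Σy = 410, Σx² = 44624.61, Σy² = 28514.72, Σxy = 34826.97
nΣxy − ΣxΣy = 208961.82 − 211027 = -2065.18
nΣx² − (Σx)² = 267747.66 − 264916.09 = 2831.57; nΣy² − (Σy)² = 171088.32 − 168100 = 2988.32
r = -2065.18 / √(2831.57 × 2988.32) = -2065.18 / 2908.8894 ≈ -0.710

-0.710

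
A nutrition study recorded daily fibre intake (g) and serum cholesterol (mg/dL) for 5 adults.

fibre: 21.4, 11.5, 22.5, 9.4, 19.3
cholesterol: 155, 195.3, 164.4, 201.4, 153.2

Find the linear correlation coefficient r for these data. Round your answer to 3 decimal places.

-0.933

n = 5, Σx = 84.1, Σy = 869.3, Σx² = 1557.31, Σy² = 153226.65, Σxy = 14111.87
nΣxy − ΣxΣy = 70559.35 − 73108.13 = -2548.78
nΣx² − (Σx)² = 7786.55 − 7072.81 = 713.74; nΣy² − (Σy)² = 766133.25 − 755682.49 = 10450.76
r = -2548.78 / √(713.74 × 10450.76) = -2548.78 / 2731.1400 ≈ -0.933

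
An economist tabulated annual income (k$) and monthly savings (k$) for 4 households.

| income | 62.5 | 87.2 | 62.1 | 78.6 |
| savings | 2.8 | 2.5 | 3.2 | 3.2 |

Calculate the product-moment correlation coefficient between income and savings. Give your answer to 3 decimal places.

n = 4, Σx = 290.4, Σy = 11.7, Σx² = 21544.46, Σy² = 34.57, Σxy = 843.24
nΣxy − ΣxΣy = 3372.96 − 3397.68 = -24.72
nΣx² − (Σx)² = 86177.84 − 84332.16 = 1845.68; nΣy² − (Σy)² = 138.28 − 136.89 = 1.39
r = -24.72 / √(1845.68 × 1.39) = -24.72 / 50.6507 ≈ -0.488

-0.488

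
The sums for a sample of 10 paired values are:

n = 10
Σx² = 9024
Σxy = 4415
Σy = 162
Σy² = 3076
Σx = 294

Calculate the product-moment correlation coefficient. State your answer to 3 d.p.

r = (nΣxy − ΣxΣy) / √[(nΣx² − (Σx)²)(nΣy² − (Σy)²)]
Numerator: 10×4415 − 294×162 = -3478
Denominator: √[(90240 − 86436)(30760 − 26244)] = √[3804 × 4516] = 4144.7393
r = -3478 / 4144.7393 ≈ -0.839

-0.839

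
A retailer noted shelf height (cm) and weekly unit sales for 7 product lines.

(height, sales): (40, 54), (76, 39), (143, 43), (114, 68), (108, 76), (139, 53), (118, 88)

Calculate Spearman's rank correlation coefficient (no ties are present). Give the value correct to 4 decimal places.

Rank height: 1, 2, 7, 4, 3, 6, 5
Rank sales: 4, 1, 2, 5, 6, 3, 7
d = rank(height) − rank(sales): -3, 1, 5, -1, -3, 3, -2; Σd² = 58
ρ = 1 − 6Σd² / [n(n²−1)] = 1 − 6×58 / (7×48) = 1 − 348/336 ≈ -0.0357

-0.0357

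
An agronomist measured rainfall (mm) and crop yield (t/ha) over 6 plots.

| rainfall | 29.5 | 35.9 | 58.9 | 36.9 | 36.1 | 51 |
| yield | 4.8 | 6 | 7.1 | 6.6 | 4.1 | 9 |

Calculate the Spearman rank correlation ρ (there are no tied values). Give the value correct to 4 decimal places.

0.7714

Rank rainfall: 1, 2, 6, 4, 3, 5
Rank yield: 2, 3, 5, 4, 1, 6
d = rank(rainfall) − rank(yield): -1, -1, 1, 0, 2, -1; Σd² = 8
ρ = 1 − 6Σd² / [n(n²−1)] = 1 − 6×8 / (6×35) = 1 − 48/210 ≈ 0.7714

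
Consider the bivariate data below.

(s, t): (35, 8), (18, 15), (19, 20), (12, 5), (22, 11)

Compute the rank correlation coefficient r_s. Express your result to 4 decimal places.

Rank s: 5, 2, 3, 1, 4
Rank t: 2, 4, 5, 1, 3
d = rank(s) − rank(t): 3, -2, -2, 0, 1; Σd² = 18
ρ = 1 − 6Σd² / [n(n²−1)] = 1 − 6×18 / (5×24) = 1 − 108/120 ≈ 0.1000

0.1000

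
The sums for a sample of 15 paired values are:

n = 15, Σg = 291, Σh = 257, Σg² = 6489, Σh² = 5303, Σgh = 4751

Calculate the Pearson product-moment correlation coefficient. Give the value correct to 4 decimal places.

r = (nΣgh − ΣgΣh) / √[(nΣg² − (Σg)²)(nΣh² − (Σh)²)]
Numerator: 15×4751 − 291×257 = -3522
Denominator: √[(97335 − 84681)(79545 − 66049)] = √[12654 × 13496] = 13068.2204
r = -3522 / 13068.2204 ≈ -0.2695

-0.2695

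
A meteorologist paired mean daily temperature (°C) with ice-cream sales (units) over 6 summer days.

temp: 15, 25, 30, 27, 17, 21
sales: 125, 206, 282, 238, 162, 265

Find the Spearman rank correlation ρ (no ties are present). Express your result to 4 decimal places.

Rank temp: 1, 4, 6, 5, 2, 3
Rank sales: 1, 3, 6, 4, 2, 5
d = rank(temp) − rank(sales): 0, 1, 0, 1, 0, -2; Σd² = 6
ρ = 1 − 6Σd² / [n(n²−1)] = 1 − 6×6 / (6×35) = 1 − 36/210 ≈ 0.8286

0.8286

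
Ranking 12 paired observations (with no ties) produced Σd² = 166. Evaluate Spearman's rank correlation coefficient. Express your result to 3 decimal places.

0.420

ρ = 1 − 6Σd² / [n(n²−1)] = 1 − 6×166 / (12×143)
  = 1 − 996/1716 = 1 − 0.5804 ≈ 0.420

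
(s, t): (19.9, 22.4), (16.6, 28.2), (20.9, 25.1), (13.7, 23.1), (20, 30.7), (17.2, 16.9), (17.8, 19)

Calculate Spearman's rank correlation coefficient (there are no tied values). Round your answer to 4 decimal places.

Rank s: 5, 2, 7, 1, 6, 3, 4
Rank t: 3, 6, 5, 4, 7, 1, 2
d = rank(s) − rank(t): 2, -4, 2, -3, -1, 2, 2; Σd² = 42
ρ = 1 − 6Σd² / [n(n²−1)] = 1 − 6×42 / (7×48) = 1 − 252/336 ≈ 0.2500

0.2500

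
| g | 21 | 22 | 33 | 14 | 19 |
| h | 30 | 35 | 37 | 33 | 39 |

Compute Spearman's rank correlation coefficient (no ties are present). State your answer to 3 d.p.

Rank g: 3, 4, 5, 1, 2
Rank h: 1, 3, 4, 2, 5
d = rank(g) − rank(h): 2, 1, 1, -1, -3; Σd² = 16
ρ = 1 − 6Σd² / [n(n²−1)] = 1 − 6×16 / (5×24) = 1 − 96/120 ≈ 0.200

0.200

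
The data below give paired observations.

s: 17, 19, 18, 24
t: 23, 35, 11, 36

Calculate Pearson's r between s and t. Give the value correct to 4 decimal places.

0.6428

n = 4, Σs = 78, Σt = 105, Σs² = 1550, Σt² = 3171, Σst = 2118
nΣst − ΣsΣt = 8472 − 8190 = 282
nΣs² − (Σs)² = 6200 − 6084 = 116; nΣt² − (Σt)² = 12684 − 11025 = 1659
r = 282 / √(116 × 1659) = 282 / 438.6844 ≈ 0.6428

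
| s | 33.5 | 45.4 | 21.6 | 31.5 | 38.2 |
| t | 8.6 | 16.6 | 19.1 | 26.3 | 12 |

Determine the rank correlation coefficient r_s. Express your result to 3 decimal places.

-0.500

Rank s: 3, 5, 1, 2, 4
Rank t: 1, 3, 4, 5, 2
d = rank(s) − rank(t): 2, 2, -3, -3, 2; Σd² = 30
ρ = 1 − 6Σd² / [n(n²−1)] = 1 − 6×30 / (5×24) = 1 − 180/120 ≈ -0.500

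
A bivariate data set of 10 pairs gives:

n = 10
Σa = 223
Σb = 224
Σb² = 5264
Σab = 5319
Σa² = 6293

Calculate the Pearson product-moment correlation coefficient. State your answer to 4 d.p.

r = (nΣab − ΣaΣb) / √[(nΣa² − (Σa)²)(nΣb² − (Σb)²)]
Numerator: 10×5319 − 223×224 = 3238
Denominator: √[(62930 − 49729)(52640 − 50176)] = √[13201 × 2464] = 5703.2678
r = 3238 / 5703.2678 ≈ 0.5677

0.5677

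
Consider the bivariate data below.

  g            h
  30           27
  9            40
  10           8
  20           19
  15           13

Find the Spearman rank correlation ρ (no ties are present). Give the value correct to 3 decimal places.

0.000

Rank g: 5, 1, 2, 4, 3
Rank h: 4, 5, 1, 3, 2
d = rank(g) − rank(h): 1, -4, 1, 1, 1; Σd² = 20
ρ = 1 − 6Σd² / [n(n²−1)] = 1 − 6×20 / (5×24) = 1 − 120/120 ≈ 0.000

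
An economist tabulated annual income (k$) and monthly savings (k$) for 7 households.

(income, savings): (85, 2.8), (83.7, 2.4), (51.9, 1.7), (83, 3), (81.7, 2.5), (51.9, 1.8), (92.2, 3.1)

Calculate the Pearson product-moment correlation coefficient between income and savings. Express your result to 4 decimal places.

0.9326

n = 7, Σx = 529.4, Σy = 17.3, Σx² = 41682.64, Σy² = 44.59, Σxy = 1359.6
nΣxy − ΣxΣy = 9517.2 − 9158.62 = 358.58
nΣx² − (Σx)² = 291778.48 − 280264.36 = 11514.12; nΣy² − (Σy)² = 312.13 − 299.29 = 12.84
r = 358.58 / √(11514.12 × 12.84) = 358.58 / 384.5014 ≈ 0.9326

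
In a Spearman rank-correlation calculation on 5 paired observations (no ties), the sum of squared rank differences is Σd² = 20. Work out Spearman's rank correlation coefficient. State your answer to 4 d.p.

0.0000

ρ = 1 − 6Σd² / [n(n²−1)] = 1 − 6×20 / (5×24)
  = 1 − 120/120 = 1 − 1.00000 ≈ 0.0000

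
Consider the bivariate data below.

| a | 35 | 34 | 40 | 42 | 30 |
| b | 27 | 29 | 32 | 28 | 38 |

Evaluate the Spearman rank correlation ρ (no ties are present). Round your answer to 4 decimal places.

Rank a: 3, 2, 4, 5, 1
Rank b: 1, 3, 4, 2, 5
d = rank(a) − rank(b): 2, -1, 0, 3, -4; Σd² = 30
ρ = 1 − 6Σd² / [n(n²−1)] = 1 − 6×30 / (5×24) = 1 − 180/120 ≈ -0.5000

-0.5000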